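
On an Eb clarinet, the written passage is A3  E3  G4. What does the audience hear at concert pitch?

C4 G3 Bb4

The Eb clarinet sounds a minor third above written, so transpose each written note up a minor third.
A3 becomes C4
E3 becomes G3
G4 becomes Bb4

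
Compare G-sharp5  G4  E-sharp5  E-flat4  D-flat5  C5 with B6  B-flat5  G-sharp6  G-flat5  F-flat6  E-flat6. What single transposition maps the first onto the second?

up a minor tenth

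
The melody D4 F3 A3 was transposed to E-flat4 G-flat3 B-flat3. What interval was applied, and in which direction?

up a minor second

From D4 to Eb4 is 2 letter names — a second of some quality.
D4 to Eb4 is 1 semitone, which makes it a minor second; the second version is higher, so the direction is up.
Checking another pair — A3 → Bb3 — gives the same interval.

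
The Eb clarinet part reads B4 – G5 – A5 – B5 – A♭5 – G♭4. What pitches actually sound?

D5 Bb5 C6 D6 Cb6 Bbb4

Written C4 on the Eb clarinet sounds as Eb4, a minor third higher; apply that shift to every note.
B4 → D5
G5 → Bb5
A5 → C6
B5 → D6
Ab5 → Cb6
Gb4 → Bbb4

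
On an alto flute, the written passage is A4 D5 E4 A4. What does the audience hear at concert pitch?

E4 A4 B3 E4

The alto flute sounds a perfect fourth below written, so transpose each written note down a perfect fourth.
A4 to E4
D5 to A4
E4 to B3
A4 to E4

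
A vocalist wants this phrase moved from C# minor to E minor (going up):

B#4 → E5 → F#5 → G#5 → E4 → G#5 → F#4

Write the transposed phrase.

C# minor to E minor up is a minor third, so every note moves up by that interval.
B#4 to D#5
E5 to G5
F#5 to A5
G#5 to B5
E4 to G4
G#5 to B5
F#4 to A4

D#5 G5 A5 B5 G4 B5 A4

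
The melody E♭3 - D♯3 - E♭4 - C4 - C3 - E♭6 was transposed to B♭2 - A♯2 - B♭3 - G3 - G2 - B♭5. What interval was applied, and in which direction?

down a perfect fourth

From Eb3 to Bb2 is 4 letter names — a fourth of some quality.
Bb2 to Eb3 is 5 semitones, which makes it a perfect fourth; the second version is lower, so the direction is down.
Checking another pair — Eb6 → Bb5 — gives the same interval.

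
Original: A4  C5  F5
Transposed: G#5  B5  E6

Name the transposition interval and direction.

up a major seventh

Take the first pair: A4 → G#5. A to G spans 7 letter names, so the interval is some kind of seventh.
A4 to G#5 is 11 semitones, which makes it a major seventh; the second version is higher, so the direction is up.
Checking another pair — F5 → E6 — gives the same interval.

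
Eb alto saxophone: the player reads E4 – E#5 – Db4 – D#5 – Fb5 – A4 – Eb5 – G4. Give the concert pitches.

The Eb alto saxophone sounds a major sixth below written, so transpose each written note down a major sixth.
E4 to G3
E#5 to G#4
Db4 to Fb3
D#5 to F#4
Fb5 to Abb4
A4 to C4
Eb5 to Gb4
G4 to Bb3

G3 G#4 Fb3 F#4 Abb4 C4 Gb4 Bb3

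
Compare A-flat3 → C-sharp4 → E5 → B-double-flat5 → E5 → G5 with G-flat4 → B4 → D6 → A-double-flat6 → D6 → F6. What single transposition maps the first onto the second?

Take the first pair: Ab3 → Gb4. A to G spans 7 letter names, so the interval is some kind of seventh.
Ab3 to Gb4 is 10 semitones, which makes it a minor seventh; the second version is higher, so the direction is up.
Checking another pair — G5 → F6 — gives the same interval.

up a minor seventh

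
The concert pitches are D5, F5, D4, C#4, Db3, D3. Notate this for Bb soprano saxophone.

E5 G5 E4 D#4 Eb3 E3

The Bb soprano saxophone sounds a major second below written, so the written part must be a major second above concert — transpose each note up.
D5 → E5
F5 → G5
D4 → E4
C#4 → D#4
Db3 → Eb3
D3 → E3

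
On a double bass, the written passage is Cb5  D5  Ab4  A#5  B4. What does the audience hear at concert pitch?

Cb4 D4 Ab3 A#4 B3

Written C4 on the double bass sounds as C3, a perfect octave lower; apply that shift to every note.
Cb5 becomes Cb4
D5 becomes D4
Ab4 becomes Ab3
A#5 becomes A#4
B4 becomes B3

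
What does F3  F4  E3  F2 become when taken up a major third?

F3 to A3
F4 to A4
E3 to G#3
F2 to A2

A3 A4 G#3 A2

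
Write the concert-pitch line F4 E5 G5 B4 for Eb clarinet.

Written C4 sounds as Eb4 on the Eb clarinet, so concert pitches are written a minor third down.
F4 to D4
E5 to C#5
G5 to E5
B4 to G#4

D4 C#5 E5 G#4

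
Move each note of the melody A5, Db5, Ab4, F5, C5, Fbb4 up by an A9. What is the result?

B#6 E6 B5 G#6 D#6 Gb5

A5 gives B#6
Db5 gives E6
Ab4 gives B5
F5 gives G#6
C5 gives D#6
Fbb4 gives Gb5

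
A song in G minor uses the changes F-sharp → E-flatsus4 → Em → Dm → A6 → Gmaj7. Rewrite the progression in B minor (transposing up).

A# Gsus4 G#m F#m C#6 Bmaj7

G minor up to B minor is a major third; each chord root moves by that interval while the quality stays the same.
F-sharp: root F-sharp up a major third → A#, giving A#.
E-flatsus4: root E-flat up a major third → G, giving Gsus4.
Em: root E up a major third → G#, giving G#m.
Dm: root D up a major third → F#, giving F#m.
A6: root A up a major third → C#, giving C#6.
Gmaj7: root G up a major third → B, giving Bmaj7.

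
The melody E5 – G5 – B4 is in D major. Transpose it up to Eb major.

D major to Eb major up is a minor second, so every note moves up by that interval.
E5 → F5
G5 → Ab5
B4 → C5

F5 Ab5 C5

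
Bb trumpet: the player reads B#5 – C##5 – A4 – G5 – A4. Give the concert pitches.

A#5 B#4 G4 F5 G4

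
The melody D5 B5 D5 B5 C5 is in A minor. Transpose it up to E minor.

A5 F#6 A5 F#6 G5

From A up to E is a perfect fifth; apply that to each pitch.
D5 gives A5
B5 gives F#6
D5 gives A5
B5 gives F#6
C5 gives G5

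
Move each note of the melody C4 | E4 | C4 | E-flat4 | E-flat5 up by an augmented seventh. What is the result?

B#4 D##5 B#4 D#5 D#6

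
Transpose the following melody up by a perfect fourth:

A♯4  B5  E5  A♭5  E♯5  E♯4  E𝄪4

D#5 E6 A5 Db6 A#5 A#4 A##4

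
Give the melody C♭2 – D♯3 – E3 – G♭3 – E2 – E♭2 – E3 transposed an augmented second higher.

D2 E##3 F##3 A3 F##2 F#2 F##3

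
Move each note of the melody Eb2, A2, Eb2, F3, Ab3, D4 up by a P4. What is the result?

Ab2 D3 Ab2 Bb3 Db4 G4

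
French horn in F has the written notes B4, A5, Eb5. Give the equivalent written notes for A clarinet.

G4 F5 Cb5

First find concert pitch: the French horn in F sounds a perfect fifth below written, so B4 A5 Eb5 sounds E4 D5 Ab4.
Then write for A clarinet: it sounds a minor third below written, so the part must be a minor third above concert.
E4 → G4
D5 → F5
Ab4 → Cb5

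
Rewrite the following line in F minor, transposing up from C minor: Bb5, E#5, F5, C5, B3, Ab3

Eb6 A#5 Bb5 F5 E4 Db4

From C up to F is a perfect fourth; apply that to each pitch.
Bb5 becomes Eb6
E#5 becomes A#5
F5 becomes Bb5
C5 becomes F5
B3 becomes E4
Ab3 becomes Db4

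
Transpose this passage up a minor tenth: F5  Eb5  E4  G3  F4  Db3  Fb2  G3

Ab6 Gb6 G5 Bb4 Ab5 Fb4 Abb3 Bb4

F5 -> Ab6
Eb5 -> Gb6
E4 -> G5
G3 -> Bb4
F4 -> Ab5
Db3 -> Fb4
Fb2 -> Abb3
G3 -> Bb4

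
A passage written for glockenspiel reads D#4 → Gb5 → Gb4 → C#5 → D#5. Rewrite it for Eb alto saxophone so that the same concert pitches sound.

B#6 Eb8 Eb7 A#7 B#7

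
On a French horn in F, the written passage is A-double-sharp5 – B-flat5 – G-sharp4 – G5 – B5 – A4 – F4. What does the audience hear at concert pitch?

D##5 Eb5 C#4 C5 E5 D4 Bb3

The French horn in F sounds a perfect fifth below written, so transpose each written note down a perfect fifth.
A##5 to D##5
Bb5 to Eb5
G#4 to C#4
G5 to C5
B5 to E5
A4 to D4
F4 to Bb3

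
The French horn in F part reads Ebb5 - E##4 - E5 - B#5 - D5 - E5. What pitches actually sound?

Abb4 A##3 A4 E#5 G4 A4

Written C4 on the French horn in F sounds as F3, a perfect fifth lower; apply that shift to every note.
Ebb5 becomes Abb4
E##4 becomes A##3
E5 becomes A4
B#5 becomes E#5
D5 becomes G4
E5 becomes A4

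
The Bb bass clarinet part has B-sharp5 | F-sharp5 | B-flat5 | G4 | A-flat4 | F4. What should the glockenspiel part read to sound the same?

A#2 E2 Ab2 F1 Gb1 Eb1

First find concert pitch: the Bb bass clarinet sounds a major ninth below written, so B-sharp5 F-sharp5 B-flat5 G4 A-flat4 F4 sounds A#4 E4 Ab4 F3 Gb3 Eb3.
Then write for glockenspiel: it sounds a perfect fifteenth above written, so the part must be a perfect fifteenth below concert.
A#4 → A#2
E4 → E2
Ab4 → Ab2
F3 → F1
Gb3 → Gb1
Eb3 → Eb1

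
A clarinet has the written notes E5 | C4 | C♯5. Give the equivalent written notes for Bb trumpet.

D#5 B3 B#4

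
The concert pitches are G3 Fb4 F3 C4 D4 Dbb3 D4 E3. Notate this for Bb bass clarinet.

A4 Gb5 G4 D5 E5 Ebb4 E5 F#4

Written C4 sounds as Bb2 on the Bb bass clarinet, so concert pitches are written a major ninth up.
G3 gives A4
Fb4 gives Gb5
F3 gives G4
C4 gives D5
D4 gives E5
Dbb3 gives Ebb4
D4 gives E5
E3 gives F#4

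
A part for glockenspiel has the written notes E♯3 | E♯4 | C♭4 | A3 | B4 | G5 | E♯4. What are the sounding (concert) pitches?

E#5 E#6 Cb6 A5 B6 G7 E#6

Written C4 on the glockenspiel sounds as C6, a perfect fifteenth higher; apply that shift to every note.
E#3 to E#5
E#4 to E#6
Cb4 to Cb6
A3 to A5
B4 to B6
G5 to G7
E#4 to E#6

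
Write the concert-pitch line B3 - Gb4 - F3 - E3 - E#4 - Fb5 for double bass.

B4 Gb5 F4 E4 E#5 Fb6

Written C4 sounds as C3 on the double bass, so concert pitches are written a perfect octave up.
B3 gives B4
Gb4 gives Gb5
F3 gives F4
E3 gives E4
E#4 gives E#5
Fb5 gives Fb6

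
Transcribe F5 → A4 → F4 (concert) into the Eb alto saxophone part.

D6 F#5 D5

The Eb alto saxophone sounds a major sixth below written, so the written part must be a major sixth above concert — transpose each note up.
F5 becomes D6
A4 becomes F#5
F4 becomes D5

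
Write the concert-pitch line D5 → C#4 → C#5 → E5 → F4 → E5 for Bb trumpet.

E5 D#4 D#5 F#5 G4 F#5

The Bb trumpet sounds a major second below written, so the written part must be a major second above concert — transpose each note up.
D5 becomes E5
C#4 becomes D#4
C#5 becomes D#5
E5 becomes F#5
F4 becomes G4
E5 becomes F#5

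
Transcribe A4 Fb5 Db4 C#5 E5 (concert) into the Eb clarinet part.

Written C4 sounds as Eb4 on the Eb clarinet, so concert pitches are written a minor third down.
A4 gives F#4
Fb5 gives Db5
Db4 gives Bb3
C#5 gives A#4
E5 gives C#5

F#4 Db5 Bb3 A#4 C#5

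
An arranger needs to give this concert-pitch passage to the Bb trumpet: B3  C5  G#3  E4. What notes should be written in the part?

C#4 D5 A#3 F#4

Written C4 sounds as Bb3 on the Bb trumpet, so concert pitches are written a major second up.
B3 -> C#4
C5 -> D5
G#3 -> A#3
E4 -> F#4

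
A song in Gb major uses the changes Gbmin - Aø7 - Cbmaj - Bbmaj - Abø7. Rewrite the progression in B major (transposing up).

Bmin C##ø7 Emaj D#maj C#ø7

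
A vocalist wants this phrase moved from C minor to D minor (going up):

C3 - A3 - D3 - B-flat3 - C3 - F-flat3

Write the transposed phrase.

C minor to D minor up is a major second, so every note moves up by that interval.
C3 -> D3
A3 -> B3
D3 -> E3
Bb3 -> C4
C3 -> D3
Fb3 -> Gb3

D3 B3 E3 C4 D3 Gb3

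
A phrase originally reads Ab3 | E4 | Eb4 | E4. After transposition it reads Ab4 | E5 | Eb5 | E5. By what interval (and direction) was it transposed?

up a perfect octave

From Ab3 to Ab4 is 8 letter names — an octave of some quality.
Ab3 to Ab4 is 12 semitones, which makes it a perfect octave; the second version is higher, so the direction is up.
Checking another pair — E4 → E5 — gives the same interval.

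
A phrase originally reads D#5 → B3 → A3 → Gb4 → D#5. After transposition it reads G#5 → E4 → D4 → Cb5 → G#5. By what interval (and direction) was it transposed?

From D#5 to G#5 is 4 letter names — a fourth of some quality.
D#5 to G#5 is 5 semitones, which makes it a perfect fourth; the second version is higher, so the direction is up.
Checking another pair — D#5 → G#5 — gives the same interval.

up a perfect fourth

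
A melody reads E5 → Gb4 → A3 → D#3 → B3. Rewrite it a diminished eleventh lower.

E5 becomes B#3
Gb4 becomes D3
A3 becomes E#2
D#3 becomes A##1
B3 becomes F##2

B#3 D3 E#2 A##1 F##2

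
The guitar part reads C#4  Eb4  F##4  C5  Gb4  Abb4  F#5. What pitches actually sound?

C#3 Eb3 F##3 C4 Gb3 Abb3 F#4

The guitar sounds a perfect octave below written, so transpose each written note down a perfect octave.
C#4 to C#3
Eb4 to Eb3
F##4 to F##3
C5 to C4
Gb4 to Gb3
Abb4 to Abb3
F#5 to F#4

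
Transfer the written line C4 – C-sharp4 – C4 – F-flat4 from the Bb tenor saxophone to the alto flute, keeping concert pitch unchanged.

First find concert pitch: the Bb tenor saxophone sounds a major ninth below written, so C4 C-sharp4 C4 F-flat4 sounds Bb2 B2 Bb2 Ebb3.
Then write for alto flute: it sounds a perfect fourth below written, so the part must be a perfect fourth above concert.
Bb2 → Eb3
B2 → E3
Bb2 → Eb3
Ebb3 → Abb3

Eb3 E3 Eb3 Abb3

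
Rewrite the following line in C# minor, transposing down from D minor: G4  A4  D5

F#4 G#4 C#5

From D down to C# is a minor second; apply that to each pitch.
G4 to F#4
A4 to G#4
D5 to C#5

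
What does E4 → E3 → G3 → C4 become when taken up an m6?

E4 up a minor sixth is C5.
E3 up a minor sixth is C4.
G3: a sixth up reaches E, and 8 semitones makes it Eb4.
A minor sixth up from C4 gives Ab4.

C5 C4 Eb4 Ab4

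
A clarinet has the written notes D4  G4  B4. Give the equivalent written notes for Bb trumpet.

First find concert pitch: the A clarinet sounds a minor third below written, so D4 G4 B4 sounds B3 E4 G#4.
Then write for Bb trumpet: it sounds a major second below written, so the part must be a major second above concert.
B3 → C#4
E4 → F#4
G#4 → A#4

C#4 F#4 A#4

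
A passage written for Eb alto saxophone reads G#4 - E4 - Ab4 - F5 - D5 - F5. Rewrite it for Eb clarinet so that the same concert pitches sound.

G#3 E3 Ab3 F4 D4 F4

First find concert pitch: the Eb alto saxophone sounds a major sixth below written, so G#4 E4 Ab4 F5 D5 F5 sounds B3 G3 Cb4 Ab4 F4 Ab4.
Then write for Eb clarinet: it sounds a minor third above written, so the part must be a minor third below concert.
B3 → G#3
G3 → E3
Cb4 → Ab3
Ab4 → F4
F4 → D4
Ab4 → F4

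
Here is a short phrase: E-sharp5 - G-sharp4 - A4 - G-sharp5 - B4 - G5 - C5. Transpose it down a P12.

E#5 -> A#3
G#4 -> C#3
A4 -> D3
G#5 -> C#4
B4 -> E3
G5 -> C4
C5 -> F3

A#3 C#3 D3 C#4 E3 C4 F3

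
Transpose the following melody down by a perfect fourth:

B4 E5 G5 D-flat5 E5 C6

B4 down a perfect fourth is F#4.
E5 down a perfect fourth is B4.
G5 down a perfect fourth is D5.
Db5 down a perfect fourth is Ab4.
E5 down a perfect fourth is B4.
C6 down a perfect fourth is G5.

F#4 B4 D5 Ab4 B4 G5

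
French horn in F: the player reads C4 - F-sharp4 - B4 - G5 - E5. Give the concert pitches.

F3 B3 E4 C5 A4

Written C4 on the French horn in F sounds as F3, a perfect fifth lower; apply that shift to every note.
C4 gives F3
F#4 gives B3
B4 gives E4
G5 gives C5
E5 gives A4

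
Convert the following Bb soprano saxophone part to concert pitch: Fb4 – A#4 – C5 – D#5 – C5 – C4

Ebb4 G#4 Bb4 C#5 Bb4 Bb3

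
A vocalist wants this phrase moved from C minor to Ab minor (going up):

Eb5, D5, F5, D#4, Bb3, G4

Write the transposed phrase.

Cb6 Bb5 Db6 B4 Gb4 Eb5

From C up to Ab is a minor sixth; apply that to each pitch.
Eb5 gives Cb6
D5 gives Bb5
F5 gives Db6
D#4 gives B4
Bb3 gives Gb4
G4 gives Eb5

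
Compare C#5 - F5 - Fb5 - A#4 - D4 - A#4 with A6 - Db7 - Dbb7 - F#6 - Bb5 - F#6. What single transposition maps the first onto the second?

up a minor thirteenth

Take the first pair: C#5 → A6. C to A spans 13 letter names, so the interval is some kind of thirteenth.
C#5 to A6 is 20 semitones, which makes it a minor thirteenth; the second version is higher, so the direction is up.
Checking another pair — A#4 → F#6 — gives the same interval.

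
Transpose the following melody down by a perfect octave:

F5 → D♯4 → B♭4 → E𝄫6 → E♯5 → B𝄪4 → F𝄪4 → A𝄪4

F4 D#3 Bb3 Ebb5 E#4 B##3 F##3 A##3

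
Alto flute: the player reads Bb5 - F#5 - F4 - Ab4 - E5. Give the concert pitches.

F5 C#5 C4 Eb4 B4

Written C4 on the alto flute sounds as G3, a perfect fourth lower; apply that shift to every note.
Bb5 becomes F5
F#5 becomes C#5
F4 becomes C4
Ab4 becomes Eb4
E5 becomes B4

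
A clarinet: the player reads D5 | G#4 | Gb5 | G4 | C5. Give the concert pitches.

The A clarinet sounds a minor third below written, so transpose each written note down a minor third.
D5 becomes B4
G#4 becomes E#4
Gb5 becomes Eb5
G4 becomes E4
C5 becomes A4

B4 E#4 Eb5 E4 A4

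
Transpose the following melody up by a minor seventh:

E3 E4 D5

D4 D5 C6

E3 gives D4
E4 gives D5
D5 gives C6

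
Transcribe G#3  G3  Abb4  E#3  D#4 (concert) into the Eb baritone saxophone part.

Written C4 sounds as Eb2 on the Eb baritone saxophone, so concert pitches are written a major thirteenth up.
G#3 -> E#5
G3 -> E5
Abb4 -> Fb6
E#3 -> C##5
D#4 -> B#5

E#5 E5 Fb6 C##5 B#5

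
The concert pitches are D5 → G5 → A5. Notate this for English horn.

The English horn sounds a perfect fifth below written, so the written part must be a perfect fifth above concert — transpose each note up.
D5 to A5
G5 to D6
A5 to E6

A5 D6 E6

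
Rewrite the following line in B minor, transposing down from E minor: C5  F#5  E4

E minor to B minor down is a perfect fourth, so every note moves down by that interval.
C5 to G4
F#5 to C#5
E4 to B3

G4 C#5 B3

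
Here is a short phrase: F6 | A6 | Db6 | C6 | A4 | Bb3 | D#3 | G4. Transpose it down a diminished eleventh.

A diminished eleventh down from F6 gives C#5.
A6 down a diminished eleventh is E#5.
Db6 down a diminished eleventh is A4.
C6: an eleventh down reaches G, and 16 semitones makes it G#4.
A diminished eleventh down from A4 gives E#3.
Bb3: an eleventh down reaches F, and 16 semitones makes it F#2.
A diminished eleventh down from D#3 gives A##1.
A diminished eleventh down from G4 gives D#3.

C#5 E#5 A4 G#4 E#3 F#2 A##1 D#3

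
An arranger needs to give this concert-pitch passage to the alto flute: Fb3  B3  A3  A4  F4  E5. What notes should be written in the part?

Bbb3 E4 D4 D5 Bb4 A5

The alto flute sounds a perfect fourth below written, so the written part must be a perfect fourth above concert — transpose each note up.
Fb3 gives Bbb3
B3 gives E4
A3 gives D4
A4 gives D5
F4 gives Bb4
E5 gives A5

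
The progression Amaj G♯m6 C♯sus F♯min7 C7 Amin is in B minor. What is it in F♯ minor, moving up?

Emaj D#m6 G#sus C#min7 G7 Emin

B minor up to F♯ minor is a perfect fifth; each chord root moves by that interval while the quality stays the same.
Amaj: root A up a perfect fifth → E, giving Emaj.
G♯m6: root G♯ up a perfect fifth → D#, giving D#m6.
C♯sus: root C♯ up a perfect fifth → G#, giving G#sus.
F♯min7: root F♯ up a perfect fifth → C#, giving C#min7.
C7: root C up a perfect fifth → G, giving G7.
Amin: root A up a perfect fifth → E, giving Emin.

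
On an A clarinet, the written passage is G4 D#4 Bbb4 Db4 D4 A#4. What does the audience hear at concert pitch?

The A clarinet sounds a minor third below written, so transpose each written note down a minor third.
G4 gives E4
D#4 gives B#3
Bbb4 gives Gb4
Db4 gives Bb3
D4 gives B3
A#4 gives F##4

E4 B#3 Gb4 Bb3 B3 F##4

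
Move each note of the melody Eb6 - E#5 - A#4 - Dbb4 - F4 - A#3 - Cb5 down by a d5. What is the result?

A5 A##4 D##4 Gb3 B3 D##3 F4

Eb6 → A5
E#5 → A##4
A#4 → D##4
Dbb4 → Gb3
F4 → B3
A#3 → D##3
Cb5 → F4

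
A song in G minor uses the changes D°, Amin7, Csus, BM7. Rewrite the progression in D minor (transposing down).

A° Emin7 Gsus F#M7

G minor down to D minor is a perfect fourth; each chord root moves by that interval while the quality stays the same.
D°: root D down a perfect fourth → A, giving A°.
Amin7: root A down a perfect fourth → E, giving Emin7.
Csus: root C down a perfect fourth → G, giving Gsus.
BM7: root B down a perfect fourth → F#, giving F#M7.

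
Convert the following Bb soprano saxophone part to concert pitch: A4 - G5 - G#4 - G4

The Bb soprano saxophone sounds a major second below written, so transpose each written note down a major second.
A4 to G4
G5 to F5
G#4 to F#4
G4 to F4

G4 F5 F#4 F4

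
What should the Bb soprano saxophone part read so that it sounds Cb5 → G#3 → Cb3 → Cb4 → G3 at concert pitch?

Db5 A#3 Db3 Db4 A3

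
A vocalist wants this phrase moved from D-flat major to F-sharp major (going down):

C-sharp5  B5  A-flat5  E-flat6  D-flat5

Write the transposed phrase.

E##4 D##5 C#5 G#5 F#4

D-flat major to F-sharp major down is a diminished sixth, so every note moves down by that interval.
C#5 to E##4
B5 to D##5
Ab5 to C#5
Eb6 to G#5
Db5 to F#4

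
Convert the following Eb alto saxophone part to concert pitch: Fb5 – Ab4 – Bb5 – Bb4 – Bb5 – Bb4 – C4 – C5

Abb4 Cb4 Db5 Db4 Db5 Db4 Eb3 Eb4

The Eb alto saxophone sounds a major sixth below written, so transpose each written note down a major sixth.
Fb5 → Abb4
Ab4 → Cb4
Bb5 → Db5
Bb4 → Db4
Bb5 → Db5
Bb4 → Db4
C4 → Eb3
C5 → Eb4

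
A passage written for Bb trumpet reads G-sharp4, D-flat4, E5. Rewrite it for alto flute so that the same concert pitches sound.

B4 Fb4 G5

First find concert pitch: the Bb trumpet sounds a major second below written, so G-sharp4 D-flat4 E5 sounds F#4 Cb4 D5.
Then write for alto flute: it sounds a perfect fourth below written, so the part must be a perfect fourth above concert.
F#4 → B4
Cb4 → Fb4
D5 → G5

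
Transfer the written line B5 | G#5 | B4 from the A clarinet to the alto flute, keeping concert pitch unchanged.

First find concert pitch: the A clarinet sounds a minor third below written, so B5 G#5 B4 sounds G#5 E#5 G#4.
Then write for alto flute: it sounds a perfect fourth below written, so the part must be a perfect fourth above concert.
G#5 → C#6
E#5 → A#5
G#4 → C#5

C#6 A#5 C#5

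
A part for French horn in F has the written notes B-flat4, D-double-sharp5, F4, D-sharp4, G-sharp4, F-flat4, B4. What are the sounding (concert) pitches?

Written C4 on the French horn in F sounds as F3, a perfect fifth lower; apply that shift to every note.
Bb4 -> Eb4
D##5 -> G##4
F4 -> Bb3
D#4 -> G#3
G#4 -> C#4
Fb4 -> Bbb3
B4 -> E4

Eb4 G##4 Bb3 G#3 C#4 Bbb3 E4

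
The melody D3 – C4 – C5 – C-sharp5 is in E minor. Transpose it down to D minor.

C3 Bb3 Bb4 B4

E minor to D minor down is a major second, so every note moves down by that interval.
D3 becomes C3
C4 becomes Bb3
C5 becomes Bb4
C#5 becomes B4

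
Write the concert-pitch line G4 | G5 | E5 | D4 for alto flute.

Written C4 sounds as G3 on the alto flute, so concert pitches are written a perfect fourth up.
G4 → C5
G5 → C6
E5 → A5
D4 → G4

C5 C6 A5 G4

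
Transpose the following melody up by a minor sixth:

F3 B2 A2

Db4 G3 F3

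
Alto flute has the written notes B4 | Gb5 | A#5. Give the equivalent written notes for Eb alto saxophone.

D#5 Bb5 C##6

First find concert pitch: the alto flute sounds a perfect fourth below written, so B4 Gb5 A#5 sounds F#4 Db5 E#5.
Then write for Eb alto saxophone: it sounds a major sixth below written, so the part must be a major sixth above concert.
F#4 → D#5
Db5 → Bb5
E#5 → C##6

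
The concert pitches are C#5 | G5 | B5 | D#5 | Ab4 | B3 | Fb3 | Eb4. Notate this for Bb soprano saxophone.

Written C4 sounds as Bb3 on the Bb soprano saxophone, so concert pitches are written a major second up.
C#5 to D#5
G5 to A5
B5 to C#6
D#5 to E#5
Ab4 to Bb4
B3 to C#4
Fb3 to Gb3
Eb4 to F4

D#5 A5 C#6 E#5 Bb4 C#4 Gb3 F4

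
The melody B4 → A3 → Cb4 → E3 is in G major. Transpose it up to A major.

From G up to A is a major second; apply that to each pitch.
B4 gives C#5
A3 gives B3
Cb4 gives Db4
E3 gives F#3

C#5 B3 Db4 F#3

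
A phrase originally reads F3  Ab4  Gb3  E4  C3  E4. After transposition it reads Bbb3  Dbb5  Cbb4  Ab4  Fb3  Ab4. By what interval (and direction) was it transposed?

up a diminished fourth

Take the first pair: F3 → Bbb3. F to B spans 4 letter names, so the interval is some kind of fourth.
F3 to Bbb3 is 4 semitones, which makes it a diminished fourth; the second version is higher, so the direction is up.
Checking another pair — E4 → Ab4 — gives the same interval.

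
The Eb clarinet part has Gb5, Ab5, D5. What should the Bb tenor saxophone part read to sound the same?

First find concert pitch: the Eb clarinet sounds a minor third above written, so Gb5 Ab5 D5 sounds Bbb5 Cb6 F5.
Then write for Bb tenor saxophone: it sounds a major ninth below written, so the part must be a major ninth above concert.
Bbb5 → Cb7
Cb6 → Db7
F5 → G6

Cb7 Db7 G6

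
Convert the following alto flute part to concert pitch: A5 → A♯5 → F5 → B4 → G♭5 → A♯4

Written C4 on the alto flute sounds as G3, a perfect fourth lower; apply that shift to every note.
A5 -> E5
A#5 -> E#5
F5 -> C5
B4 -> F#4
Gb5 -> Db5
A#4 -> E#4

E5 E#5 C5 F#4 Db5 E#4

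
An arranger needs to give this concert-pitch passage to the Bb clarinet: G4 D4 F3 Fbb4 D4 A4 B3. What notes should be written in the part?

Written C4 sounds as Bb3 on the Bb clarinet, so concert pitches are written a major second up.
G4 → A4
D4 → E4
F3 → G3
Fbb4 → Gbb4
D4 → E4
A4 → B4
B3 → C#4

A4 E4 G3 Gbb4 E4 B4 C#4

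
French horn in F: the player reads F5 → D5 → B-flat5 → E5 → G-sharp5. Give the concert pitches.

Bb4 G4 Eb5 A4 C#5

The French horn in F sounds a perfect fifth below written, so transpose each written note down a perfect fifth.
F5 gives Bb4
D5 gives G4
Bb5 gives Eb5
E5 gives A4
G#5 gives C#5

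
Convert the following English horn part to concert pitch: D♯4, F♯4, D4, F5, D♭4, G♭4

Written C4 on the English horn sounds as F3, a perfect fifth lower; apply that shift to every note.
D#4 → G#3
F#4 → B3
D4 → G3
F5 → Bb4
Db4 → Gb3
Gb4 → Cb4

G#3 B3 G3 Bb4 Gb3 Cb4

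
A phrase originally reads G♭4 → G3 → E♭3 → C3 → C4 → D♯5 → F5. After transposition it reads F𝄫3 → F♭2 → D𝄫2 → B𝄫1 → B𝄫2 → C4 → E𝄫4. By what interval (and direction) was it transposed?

down an augmented ninth

From Gb4 to Fbb3 is 9 letter names — a ninth of some quality.
Fbb3 to Gb4 is 15 semitones, which makes it an augmented ninth; the second version is lower, so the direction is down.
Checking another pair — F5 → Ebb4 — gives the same interval.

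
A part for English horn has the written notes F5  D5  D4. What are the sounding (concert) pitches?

Written C4 on the English horn sounds as F3, a perfect fifth lower; apply that shift to every note.
F5 to Bb4
D5 to G4
D4 to G3

Bb4 G4 G3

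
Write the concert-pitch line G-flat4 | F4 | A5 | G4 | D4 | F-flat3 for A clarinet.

Bbb4 Ab4 C6 Bb4 F4 Abb3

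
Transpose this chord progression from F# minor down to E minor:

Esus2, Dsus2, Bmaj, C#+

Dsus2 Csus2 Amaj B+

F# minor down to E minor is a major second; each chord root moves by that interval while the quality stays the same.
Esus2: root E down a major second → D, giving Dsus2.
Dsus2: root D down a major second → C, giving Csus2.
Bmaj: root B down a major second → A, giving Amaj.
C#+: root C# down a major second → B, giving B+.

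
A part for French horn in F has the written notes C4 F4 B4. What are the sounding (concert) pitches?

Written C4 on the French horn in F sounds as F3, a perfect fifth lower; apply that shift to every note.
C4 gives F3
F4 gives Bb3
B4 gives E4

F3 Bb3 E4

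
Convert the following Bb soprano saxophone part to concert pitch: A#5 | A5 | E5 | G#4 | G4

G#5 G5 D5 F#4 F4

The Bb soprano saxophone sounds a major second below written, so transpose each written note down a major second.
A#5 gives G#5
A5 gives G5
E5 gives D5
G#4 gives F#4
G4 gives F4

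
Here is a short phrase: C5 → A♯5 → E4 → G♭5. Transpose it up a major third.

E5 C##6 G#4 Bb5

C5: a third up reaches E, and 4 semitones makes it E5.
A#5 up a major third is C##6.
E4: a third up reaches G, and 4 semitones makes it G#4.
A major third up from Gb5 gives Bb5.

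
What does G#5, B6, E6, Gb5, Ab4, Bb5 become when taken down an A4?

D5 F6 Bb5 Dbb5 Ebb4 Fb5

G#5: a fourth down reaches D, and 6 semitones makes it D5.
An augmented fourth down from B6 gives F6.
E6: a fourth down reaches B, and 6 semitones makes it Bb5.
Gb5: a fourth down reaches D, and 6 semitones makes it Dbb5.
An augmented fourth down from Ab4 gives Ebb4.
An augmented fourth down from Bb5 gives Fb5.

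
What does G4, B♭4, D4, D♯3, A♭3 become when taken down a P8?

G3 Bb3 D3 D#2 Ab2

G4: an octave down reaches G, and 12 semitones makes it G3.
Bb4: an octave down reaches B, and 12 semitones makes it Bb3.
D4 down a perfect octave is D3.
A perfect octave down from D#3 gives D#2.
A perfect octave down from Ab3 gives Ab2.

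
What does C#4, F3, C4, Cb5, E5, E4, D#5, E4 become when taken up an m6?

C#4 → A4
F3 → Db4
C4 → Ab4
Cb5 → Abb5
E5 → C6
E4 → C5
D#5 → B5
E4 → C5

A4 Db4 Ab4 Abb5 C6 C5 B5 C5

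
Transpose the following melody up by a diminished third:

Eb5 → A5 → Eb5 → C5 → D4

Eb5: a third up reaches G, and 2 semitones makes it Gbb5.
A diminished third up from A5 gives Cb6.
Eb5: a third up reaches G, and 2 semitones makes it Gbb5.
C5 up a diminished third is Ebb5.
A diminished third up from D4 gives Fb4.

Gbb5 Cb6 Gbb5 Ebb5 Fb4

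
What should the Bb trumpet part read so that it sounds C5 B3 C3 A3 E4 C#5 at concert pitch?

D5 C#4 D3 B3 F#4 D#5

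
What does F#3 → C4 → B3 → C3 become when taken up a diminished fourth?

Bb3 Fb4 Eb4 Fb3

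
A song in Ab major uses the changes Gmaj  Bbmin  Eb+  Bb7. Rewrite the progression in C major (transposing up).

Bmaj Dmin G+ D7

Ab major up to C major is a major third; each chord root moves by that interval while the quality stays the same.
Gmaj: root G up a major third → B, giving Bmaj.
Bbmin: root Bb up a major third → D, giving Dmin.
Eb+: root Eb up a major third → G, giving G+.
Bb7: root Bb up a major third → D, giving D7.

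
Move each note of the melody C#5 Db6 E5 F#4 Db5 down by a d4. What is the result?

C#5 down a diminished fourth is G##4.
A diminished fourth down from Db6 gives A5.
E5: a fourth down reaches B, and 4 semitones makes it B#4.
F#4: a fourth down reaches C, and 4 semitones makes it C##4.
Db5 down a diminished fourth is A4.

G##4 A5 B#4 C##4 A4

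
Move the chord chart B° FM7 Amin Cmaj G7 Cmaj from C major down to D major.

C major down to D major is a minor seventh; each chord root moves by that interval while the quality stays the same.
B°: root B down a minor seventh → C#, giving C#°.
FM7: root F down a minor seventh → G, giving GM7.
Amin: root A down a minor seventh → B, giving Bmin.
Cmaj: root C down a minor seventh → D, giving Dmaj.
G7: root G down a minor seventh → A, giving A7.
Cmaj: root C down a minor seventh → D, giving Dmaj.

C#° GM7 Bmin Dmaj A7 Dmaj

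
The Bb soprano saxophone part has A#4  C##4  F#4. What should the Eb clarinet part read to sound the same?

E#4 G##3 C#4

First find concert pitch: the Bb soprano saxophone sounds a major second below written, so A#4 C##4 F#4 sounds G#4 B#3 E4.
Then write for Eb clarinet: it sounds a minor third above written, so the part must be a minor third below concert.
G#4 → E#4
B#3 → G##3
E4 → C#4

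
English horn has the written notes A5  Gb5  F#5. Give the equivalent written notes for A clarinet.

First find concert pitch: the English horn sounds a perfect fifth below written, so A5 Gb5 F#5 sounds D5 Cb5 B4.
Then write for A clarinet: it sounds a minor third below written, so the part must be a minor third above concert.
D5 → F5
Cb5 → Ebb5
B4 → D5

F5 Ebb5 D5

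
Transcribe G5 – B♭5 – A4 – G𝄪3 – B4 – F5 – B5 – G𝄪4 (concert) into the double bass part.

G6 Bb6 A5 G##4 B5 F6 B6 G##5

The double bass sounds a perfect octave below written, so the written part must be a perfect octave above concert — transpose each note up.
G5 becomes G6
Bb5 becomes Bb6
A4 becomes A5
G##3 becomes G##4
B4 becomes B5
F5 becomes F6
B5 becomes B6
G##4 becomes G##5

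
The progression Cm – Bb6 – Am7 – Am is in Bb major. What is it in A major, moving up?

Bm A6 G#m7 G#m

Bb major up to A major is a major seventh; each chord root moves by that interval while the quality stays the same.
Cm: root C up a major seventh → B, giving Bm.
Bb6: root Bb up a major seventh → A, giving A6.
Am7: root A up a major seventh → G#, giving G#m7.
Am: root A up a major seventh → G#, giving G#m.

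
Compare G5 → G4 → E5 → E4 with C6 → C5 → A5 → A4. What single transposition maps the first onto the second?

From G5 to C6 is 4 letter names — a fourth of some quality.
G5 to C6 is 5 semitones, which makes it a perfect fourth; the second version is higher, so the direction is up.
Checking another pair — E4 → A4 — gives the same interval.

up a perfect fourth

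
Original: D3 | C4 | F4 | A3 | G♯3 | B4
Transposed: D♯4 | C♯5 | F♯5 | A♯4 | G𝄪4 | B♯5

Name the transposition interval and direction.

Take the first pair: D3 → D#4. D to D spans 8 letter names, so the interval is some kind of octave.
D3 to D#4 is 13 semitones, which makes it an augmented octave; the second version is higher, so the direction is up.
Checking another pair — B4 → B#5 — gives the same interval.

up an augmented octave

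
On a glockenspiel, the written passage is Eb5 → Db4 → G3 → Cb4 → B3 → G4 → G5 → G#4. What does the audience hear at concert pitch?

Written C4 on the glockenspiel sounds as C6, a perfect fifteenth higher; apply that shift to every note.
Eb5 gives Eb7
Db4 gives Db6
G3 gives G5
Cb4 gives Cb6
B3 gives B5
G4 gives G6
G5 gives G7
G#4 gives G#6

Eb7 Db6 G5 Cb6 B5 G6 G7 G#6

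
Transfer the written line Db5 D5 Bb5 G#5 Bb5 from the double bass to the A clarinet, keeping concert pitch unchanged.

Fb4 F4 Db5 B4 Db5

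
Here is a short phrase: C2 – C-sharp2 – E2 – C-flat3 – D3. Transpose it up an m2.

Db2 D2 F2 Dbb3 Eb3

C2: a second up reaches D, and 1 semitone makes it Db2.
A minor second up from C#2 gives D2.
E2 up a minor second is F2.
A minor second up from Cb3 gives Dbb3.
A minor second up from D3 gives Eb3.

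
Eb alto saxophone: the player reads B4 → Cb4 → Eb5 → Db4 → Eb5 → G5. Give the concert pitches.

Written C4 on the Eb alto saxophone sounds as Eb3, a major sixth lower; apply that shift to every note.
B4 becomes D4
Cb4 becomes Ebb3
Eb5 becomes Gb4
Db4 becomes Fb3
Eb5 becomes Gb4
G5 becomes Bb4

D4 Ebb3 Gb4 Fb3 Gb4 Bb4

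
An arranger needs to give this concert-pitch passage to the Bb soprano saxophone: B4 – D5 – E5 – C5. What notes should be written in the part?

The Bb soprano saxophone sounds a major second below written, so the written part must be a major second above concert — transpose each note up.
B4 → C#5
D5 → E5
E5 → F#5
C5 → D5

C#5 E5 F#5 D5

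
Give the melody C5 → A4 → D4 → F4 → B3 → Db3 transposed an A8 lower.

C5 gives Cb4
A4 gives Ab3
D4 gives Db3
F4 gives Fb3
B3 gives Bb2
Db3 gives Dbb2

Cb4 Ab3 Db3 Fb3 Bb2 Dbb2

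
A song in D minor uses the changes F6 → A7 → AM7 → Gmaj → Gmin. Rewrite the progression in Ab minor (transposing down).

D minor down to Ab minor is an augmented fourth; each chord root moves by that interval while the quality stays the same.
F6: root F down an augmented fourth → Cb, giving Cb6.
A7: root A down an augmented fourth → Eb, giving Eb7.
AM7: root A down an augmented fourth → Eb, giving EbM7.
Gmaj: root G down an augmented fourth → Db, giving Dbmaj.
Gmin: root G down an augmented fourth → Db, giving Dbmin.

Cb6 Eb7 EbM7 Dbmaj Dbmin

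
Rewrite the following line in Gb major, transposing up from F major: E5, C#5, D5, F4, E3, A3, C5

F major to Gb major up is a minor second, so every note moves up by that interval.
E5 becomes F5
C#5 becomes D5
D5 becomes Eb5
F4 becomes Gb4
E3 becomes F3
A3 becomes Bb3
C5 becomes Db5

F5 D5 Eb5 Gb4 F3 Bb3 Db5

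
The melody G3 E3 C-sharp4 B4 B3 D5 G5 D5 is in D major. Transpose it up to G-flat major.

D major to G-flat major up is a diminished fourth, so every note moves up by that interval.
G3 -> Cb4
E3 -> Ab3
C#4 -> F4
B4 -> Eb5
B3 -> Eb4
D5 -> Gb5
G5 -> Cb6
D5 -> Gb5

Cb4 Ab3 F4 Eb5 Eb4 Gb5 Cb6 Gb5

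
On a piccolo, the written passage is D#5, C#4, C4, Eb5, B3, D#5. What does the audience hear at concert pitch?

Written C4 on the piccolo sounds as C5, a perfect octave higher; apply that shift to every note.
D#5 → D#6
C#4 → C#5
C4 → C5
Eb5 → Eb6
B3 → B4
D#5 → D#6

D#6 C#5 C5 Eb6 B4 D#6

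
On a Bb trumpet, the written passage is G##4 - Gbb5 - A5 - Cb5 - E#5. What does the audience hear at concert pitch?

Written C4 on the Bb trumpet sounds as Bb3, a major second lower; apply that shift to every note.
G##4 gives F##4
Gbb5 gives Fbb5
A5 gives G5
Cb5 gives Bbb4
E#5 gives D#5

F##4 Fbb5 G5 Bbb4 D#5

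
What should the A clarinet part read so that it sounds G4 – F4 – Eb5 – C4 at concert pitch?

Bb4 Ab4 Gb5 Eb4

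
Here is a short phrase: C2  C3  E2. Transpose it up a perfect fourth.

C2 to F2
C3 to F3
E2 to A2

F2 F3 A2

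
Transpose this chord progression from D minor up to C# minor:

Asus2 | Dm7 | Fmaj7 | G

D minor up to C# minor is a major seventh; each chord root moves by that interval while the quality stays the same.
Asus2: root A up a major seventh → G#, giving G#sus2.
Dm7: root D up a major seventh → C#, giving C#m7.
Fmaj7: root F up a major seventh → E, giving Emaj7.
G: root G up a major seventh → F#, giving F#.

G#sus2 C#m7 Emaj7 F#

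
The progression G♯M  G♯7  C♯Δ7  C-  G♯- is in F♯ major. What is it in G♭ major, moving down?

AbM Ab7 DbΔ7 Dbb- Ab-

F♯ major down to G♭ major is an augmented seventh; each chord root moves by that interval while the quality stays the same.
G♯M: root G♯ down an augmented seventh → Ab, giving AbM.
G♯7: root G♯ down an augmented seventh → Ab, giving Ab7.
C♯Δ7: root C♯ down an augmented seventh → Db, giving DbΔ7.
C-: root C down an augmented seventh → Dbb, giving Dbb-.
G♯-: root G♯ down an augmented seventh → Ab, giving Ab-.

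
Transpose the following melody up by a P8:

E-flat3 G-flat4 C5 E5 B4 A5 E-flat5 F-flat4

Eb4 Gb5 C6 E6 B5 A6 Eb6 Fb5

Eb3 to Eb4
Gb4 to Gb5
C5 to C6
E5 to E6
B4 to B5
A5 to A6
Eb5 to Eb6
Fb4 to Fb5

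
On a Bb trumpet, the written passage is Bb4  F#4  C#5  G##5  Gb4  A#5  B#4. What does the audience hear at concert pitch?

Ab4 E4 B4 F##5 Fb4 G#5 A#4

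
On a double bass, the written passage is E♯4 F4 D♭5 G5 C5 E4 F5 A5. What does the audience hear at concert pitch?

E#3 F3 Db4 G4 C4 E3 F4 A4

Written C4 on the double bass sounds as C3, a perfect octave lower; apply that shift to every note.
E#4 becomes E#3
F4 becomes F3
Db5 becomes Db4
G5 becomes G4
C5 becomes C4
E4 becomes E3
F5 becomes F4
A5 becomes A4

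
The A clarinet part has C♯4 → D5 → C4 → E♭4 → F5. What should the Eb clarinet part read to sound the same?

F##3 G#4 F#3 A3 B4

First find concert pitch: the A clarinet sounds a minor third below written, so C♯4 D5 C4 E♭4 F5 sounds A#3 B4 A3 C4 D5.
Then write for Eb clarinet: it sounds a minor third above written, so the part must be a minor third below concert.
A#3 → F##3
B4 → G#4
A3 → F#3
C4 → A3
D5 → B4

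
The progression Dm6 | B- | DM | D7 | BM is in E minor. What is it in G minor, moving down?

Fm6 D- FM F7 DM

E minor down to G minor is a major sixth; each chord root moves by that interval while the quality stays the same.
Dm6: root D down a major sixth → F, giving Fm6.
B-: root B down a major sixth → D, giving D-.
DM: root D down a major sixth → F, giving FM.
D7: root D down a major sixth → F, giving F7.
BM: root B down a major sixth → D, giving DM.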